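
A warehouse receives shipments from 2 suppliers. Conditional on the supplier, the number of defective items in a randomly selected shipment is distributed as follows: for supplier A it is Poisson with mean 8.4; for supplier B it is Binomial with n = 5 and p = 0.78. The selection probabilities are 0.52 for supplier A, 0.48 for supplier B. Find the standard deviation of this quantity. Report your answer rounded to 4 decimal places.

Per component, A: μ=8.4, E[X²]=78.96; B: μ=3.9, E[X²]=16.068.
E[X] = 0.52·8.4 + 0.48·3.9 = 6.24.
E[X²] = 0.52·78.96 + 0.48·16.068 = 48.7718.
Var(X) = E[X²] − (E[X])² = 48.7718 − 38.9376 = 9.83424.
SD(X) = √9.83424 = 3.13596.

3.1360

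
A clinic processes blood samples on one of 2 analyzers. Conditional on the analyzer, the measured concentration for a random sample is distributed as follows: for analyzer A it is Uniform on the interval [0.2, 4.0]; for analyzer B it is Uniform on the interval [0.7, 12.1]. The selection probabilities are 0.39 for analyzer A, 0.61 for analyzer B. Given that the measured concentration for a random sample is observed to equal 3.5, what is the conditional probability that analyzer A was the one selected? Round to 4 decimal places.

0.6573

Likelihoods f(3.5 | ·): A: 0.263158; B: 0.0877193.
Posterior ∝ prior × likelihood. Numerator for A: 0.39·0.263158 = 0.102632.
Normalizing constant: 0.39·0.263158 + 0.61·0.0877193 = 0.15614.
P(A | observation) = 0.102632 / 0.15614 = 0.657303.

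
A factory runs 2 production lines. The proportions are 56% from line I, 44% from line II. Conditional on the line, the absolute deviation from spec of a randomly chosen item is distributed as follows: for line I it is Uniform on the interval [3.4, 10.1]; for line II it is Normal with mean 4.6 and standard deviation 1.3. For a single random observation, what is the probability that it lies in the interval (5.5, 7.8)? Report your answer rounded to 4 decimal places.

Conditional on each line, P(5.5 < X < 7.8): I: 0.343284; II: 0.237455.
By total probability, P(5.5 < X < 7.8) = 0.56·0.343284 + 0.44·0.237455 = 0.296719.

0.2967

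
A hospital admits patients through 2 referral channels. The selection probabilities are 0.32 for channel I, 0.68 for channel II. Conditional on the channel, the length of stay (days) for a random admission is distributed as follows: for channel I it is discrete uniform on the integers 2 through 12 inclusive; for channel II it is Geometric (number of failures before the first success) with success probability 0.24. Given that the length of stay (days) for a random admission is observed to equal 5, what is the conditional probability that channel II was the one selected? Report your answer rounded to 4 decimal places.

Likelihoods P(X=5 | ·): I: 0.0909091; II: 0.0608526.
Posterior ∝ prior × likelihood. Numerator for II: 0.68·0.0608526 = 0.0413798.
Normalizing constant: 0.32·0.0909091 + 0.68·0.0608526 = 0.0704707.
P(II | observation) = 0.0413798 / 0.0704707 = 0.587191.

0.5872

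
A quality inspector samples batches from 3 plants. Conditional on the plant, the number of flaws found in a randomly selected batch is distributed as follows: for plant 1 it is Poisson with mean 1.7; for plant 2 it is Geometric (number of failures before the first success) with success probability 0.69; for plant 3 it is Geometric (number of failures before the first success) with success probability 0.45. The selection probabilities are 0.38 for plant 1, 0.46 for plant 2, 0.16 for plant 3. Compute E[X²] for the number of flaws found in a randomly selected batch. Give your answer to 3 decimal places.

For each component E[X²] = Var + (mean)², giving 1: 4.59; 2: 0.852972; 3: 4.20988.
Overall E[X²] = 0.38·4.59 + 0.46·0.852972 + 0.16·4.20988 = 2.81015.

2.810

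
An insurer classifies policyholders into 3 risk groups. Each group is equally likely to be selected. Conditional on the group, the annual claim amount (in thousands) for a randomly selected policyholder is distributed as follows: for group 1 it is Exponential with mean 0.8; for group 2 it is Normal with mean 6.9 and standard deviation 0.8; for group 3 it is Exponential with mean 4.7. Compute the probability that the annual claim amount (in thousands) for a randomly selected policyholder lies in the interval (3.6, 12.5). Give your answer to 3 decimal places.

Conditional on each group, P(3.6 < X < 12.5): 1: 0.0111088; 2: 0.999981; 3: 0.394911.
By total probability, P(3.6 < X < 12.5) = 0.333333·0.0111088 + 0.333333·0.999981 + 0.333333·0.394911 = 0.468667.

0.469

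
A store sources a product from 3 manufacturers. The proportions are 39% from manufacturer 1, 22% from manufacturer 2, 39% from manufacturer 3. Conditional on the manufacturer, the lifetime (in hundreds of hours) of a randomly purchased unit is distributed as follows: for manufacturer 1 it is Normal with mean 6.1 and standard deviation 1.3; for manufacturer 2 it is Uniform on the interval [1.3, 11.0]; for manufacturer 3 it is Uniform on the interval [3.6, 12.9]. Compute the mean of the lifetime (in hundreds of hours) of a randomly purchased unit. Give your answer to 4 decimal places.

Component means — 1: 6.1; 2: 6.15; 3: 8.25.
E[X] = 0.39·6.1 + 0.22·6.15 + 0.39·8.25 = 6.9495.

6.9495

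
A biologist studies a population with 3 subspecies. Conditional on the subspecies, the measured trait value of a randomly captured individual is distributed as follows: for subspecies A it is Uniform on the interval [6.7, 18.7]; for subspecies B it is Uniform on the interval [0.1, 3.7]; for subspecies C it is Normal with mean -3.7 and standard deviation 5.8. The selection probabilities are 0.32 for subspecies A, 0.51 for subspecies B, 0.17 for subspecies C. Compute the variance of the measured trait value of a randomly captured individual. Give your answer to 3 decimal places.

Per component, A: μ=12.7, E[X²]=173.29; B: μ=1.9, E[X²]=4.69; C: μ=-3.7, E[X²]=47.33.
E[X] = 0.32·12.7 + 0.51·1.9 + 0.17·-3.7 = 4.404.
E[X²] = 0.32·173.29 + 0.51·4.69 + 0.17·47.33 = 65.8908.
Var(X) = E[X²] − (E[X])² = 65.8908 − 19.3952 = 46.4956.

46.496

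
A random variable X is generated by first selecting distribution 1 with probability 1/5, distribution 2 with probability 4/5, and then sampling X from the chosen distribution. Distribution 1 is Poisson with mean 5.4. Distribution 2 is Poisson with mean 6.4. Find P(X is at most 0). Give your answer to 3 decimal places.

0.002

Conditional on each component, P(X ≤ 0): 1: 0.00451658; 2: 0.00166156.
By total probability, P(X ≤ 0) = 0.2·0.00451658 + 0.8·0.00166156 = 0.00223256.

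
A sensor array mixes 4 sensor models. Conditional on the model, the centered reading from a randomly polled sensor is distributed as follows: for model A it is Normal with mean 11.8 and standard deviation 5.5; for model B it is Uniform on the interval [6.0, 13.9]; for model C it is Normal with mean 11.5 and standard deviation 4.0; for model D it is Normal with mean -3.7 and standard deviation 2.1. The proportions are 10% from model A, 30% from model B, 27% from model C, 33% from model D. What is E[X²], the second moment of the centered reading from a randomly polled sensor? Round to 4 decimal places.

For each component E[X²] = Var + (mean)², giving A: 169.49; B: 104.203; C: 148.25; D: 18.1.
Overall E[X²] = 0.1·169.49 + 0.3·104.203 + 0.27·148.25 + 0.33·18.1 = 94.2105.

94.2105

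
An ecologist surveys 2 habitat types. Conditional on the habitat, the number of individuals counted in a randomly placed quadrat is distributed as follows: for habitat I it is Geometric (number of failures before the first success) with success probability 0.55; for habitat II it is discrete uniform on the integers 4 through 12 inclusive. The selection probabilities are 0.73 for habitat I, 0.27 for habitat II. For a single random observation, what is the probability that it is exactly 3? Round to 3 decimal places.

Conditional on each habitat, P(X = 3): I: 0.0501187; II: 0.
By total probability, P(X = 3) = 0.73·0.0501187 + 0.27·0 = 0.0365867.

0.037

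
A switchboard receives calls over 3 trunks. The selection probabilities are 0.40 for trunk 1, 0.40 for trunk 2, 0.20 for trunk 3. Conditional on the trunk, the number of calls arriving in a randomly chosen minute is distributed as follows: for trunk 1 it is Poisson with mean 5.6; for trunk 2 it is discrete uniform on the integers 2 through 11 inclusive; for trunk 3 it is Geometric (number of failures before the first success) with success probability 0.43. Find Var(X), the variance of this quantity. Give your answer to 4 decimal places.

Per component, 1: μ=5.6, E[X²]=36.96; 2: μ=6.5, E[X²]=50.5; 3: μ=1.32558, E[X²]=4.83991.
E[X] = 0.4·5.6 + 0.4·6.5 + 0.2·1.32558 = 5.10512.
E[X²] = 0.4·36.96 + 0.4·50.5 + 0.2·4.83991 = 35.952.
Var(X) = E[X²] − (E[X])² = 35.952 − 26.0622 = 9.88977.

9.8898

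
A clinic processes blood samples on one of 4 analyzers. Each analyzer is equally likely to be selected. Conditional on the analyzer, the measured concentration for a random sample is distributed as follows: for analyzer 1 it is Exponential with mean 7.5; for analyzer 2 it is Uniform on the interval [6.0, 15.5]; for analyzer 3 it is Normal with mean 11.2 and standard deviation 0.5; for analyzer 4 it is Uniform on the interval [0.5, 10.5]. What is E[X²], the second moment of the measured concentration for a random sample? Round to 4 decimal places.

For each component E[X²] = Var + (mean)², giving 1: 112.5; 2: 123.083; 3: 125.69; 4: 38.5833.
Overall E[X²] = 0.25·112.5 + 0.25·123.083 + 0.25·125.69 + 0.25·38.5833 = 99.9642.

99.9642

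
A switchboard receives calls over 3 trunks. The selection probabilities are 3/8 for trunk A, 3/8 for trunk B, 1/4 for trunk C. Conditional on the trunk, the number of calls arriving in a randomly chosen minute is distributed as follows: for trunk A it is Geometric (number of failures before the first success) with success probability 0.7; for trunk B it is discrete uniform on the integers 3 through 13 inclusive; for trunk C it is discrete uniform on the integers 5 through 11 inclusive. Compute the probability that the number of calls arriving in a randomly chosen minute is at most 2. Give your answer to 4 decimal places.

0.3649

Conditional on each trunk, P(X ≤ 2): A: 0.973; B: 0; C: 0.
By total probability, P(X ≤ 2) = 0.375·0.973 + 0.375·0 + 0.25·0 = 0.364875.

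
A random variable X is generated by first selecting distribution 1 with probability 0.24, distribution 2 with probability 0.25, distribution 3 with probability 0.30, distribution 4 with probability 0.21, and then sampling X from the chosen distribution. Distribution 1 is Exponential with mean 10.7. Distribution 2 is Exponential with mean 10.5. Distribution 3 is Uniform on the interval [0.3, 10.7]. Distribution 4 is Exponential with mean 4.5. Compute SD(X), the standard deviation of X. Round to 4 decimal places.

8.3493

Per component, 1: μ=10.7, E[X²]=228.98; 2: μ=10.5, E[X²]=220.5; 3: μ=5.5, E[X²]=39.2633; 4: μ=4.5, E[X²]=40.5.
E[X] = 0.24·10.7 + 0.25·10.5 + 0.3·5.5 + 0.21·4.5 = 7.788.
E[X²] = 0.24·228.98 + 0.25·220.5 + 0.3·39.2633 + 0.21·40.5 = 130.364.
Var(X) = E[X²] − (E[X])² = 130.364 − 60.6529 = 69.7113.
SD(X) = √69.7113 = 8.34933.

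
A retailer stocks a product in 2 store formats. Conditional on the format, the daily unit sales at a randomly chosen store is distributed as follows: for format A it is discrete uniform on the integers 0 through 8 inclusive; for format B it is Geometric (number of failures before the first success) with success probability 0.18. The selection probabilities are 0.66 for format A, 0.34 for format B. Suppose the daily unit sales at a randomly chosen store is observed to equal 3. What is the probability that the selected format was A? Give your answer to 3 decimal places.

0.685

Likelihoods P(X=3 | ·): A: 0.111111; B: 0.0992462.
Posterior ∝ prior × likelihood. Numerator for A: 0.66·0.111111 = 0.0733333.
Normalizing constant: 0.66·0.111111 + 0.34·0.0992462 = 0.107077.
P(A | observation) = 0.0733333 / 0.107077 = 0.684865.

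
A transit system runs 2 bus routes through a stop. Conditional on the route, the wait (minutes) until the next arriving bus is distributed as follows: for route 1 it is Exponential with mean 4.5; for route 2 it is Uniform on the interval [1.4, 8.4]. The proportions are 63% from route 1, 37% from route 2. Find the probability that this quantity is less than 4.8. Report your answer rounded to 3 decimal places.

Conditional on each route, P(X < 4.8): 1: 0.655846; 2: 0.485714.
By total probability, P(X < 4.8) = 0.63·0.655846 + 0.37·0.485714 = 0.592897.

0.593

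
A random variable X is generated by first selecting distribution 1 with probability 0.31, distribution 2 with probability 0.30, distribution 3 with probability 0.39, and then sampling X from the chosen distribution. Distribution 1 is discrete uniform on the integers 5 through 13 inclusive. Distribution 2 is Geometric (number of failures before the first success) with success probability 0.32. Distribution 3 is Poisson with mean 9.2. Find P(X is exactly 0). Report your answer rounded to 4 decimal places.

0.0960

Conditional on each component, P(X = 0): 1: 0; 2: 0.32; 3: 0.000101039.
By total probability, P(X = 0) = 0.31·0 + 0.3·0.32 + 0.39·0.000101039 = 0.0960394.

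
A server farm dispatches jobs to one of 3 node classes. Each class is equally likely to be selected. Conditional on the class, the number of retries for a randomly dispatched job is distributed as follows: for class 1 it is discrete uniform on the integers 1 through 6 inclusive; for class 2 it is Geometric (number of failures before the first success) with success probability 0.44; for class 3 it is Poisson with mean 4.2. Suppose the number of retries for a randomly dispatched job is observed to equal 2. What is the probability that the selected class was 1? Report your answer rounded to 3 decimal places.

0.381

Likelihoods P(X=2 | ·): 1: 0.166667; 2: 0.137984; 3: 0.132261.
Posterior ∝ prior × likelihood. Numerator for 1: 0.333333·0.166667 = 0.0555556.
Normalizing constant: 0.333333·0.166667 + 0.333333·0.137984 + 0.333333·0.132261 = 0.145637.
P(1 | observation) = 0.0555556 / 0.145637 = 0.381465.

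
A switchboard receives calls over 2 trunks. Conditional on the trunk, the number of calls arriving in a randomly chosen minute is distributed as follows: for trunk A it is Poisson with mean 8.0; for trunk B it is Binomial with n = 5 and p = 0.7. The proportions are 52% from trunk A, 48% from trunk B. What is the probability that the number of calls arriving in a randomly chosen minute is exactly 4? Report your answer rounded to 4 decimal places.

0.2026

Conditional on each trunk, P(X = 4): A: 0.0572523; B: 0.36015.
By total probability, P(X = 4) = 0.52·0.0572523 + 0.48·0.36015 = 0.202643.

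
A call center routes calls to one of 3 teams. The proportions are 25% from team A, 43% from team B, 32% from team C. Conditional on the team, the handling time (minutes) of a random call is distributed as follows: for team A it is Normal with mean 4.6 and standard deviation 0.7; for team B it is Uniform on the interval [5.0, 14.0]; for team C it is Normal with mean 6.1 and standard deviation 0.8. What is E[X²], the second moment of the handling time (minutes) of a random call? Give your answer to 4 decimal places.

For each component E[X²] = Var + (mean)², giving A: 21.65; B: 97; C: 37.85.
Overall E[X²] = 0.25·21.65 + 0.43·97 + 0.32·37.85 = 59.2345.

59.2345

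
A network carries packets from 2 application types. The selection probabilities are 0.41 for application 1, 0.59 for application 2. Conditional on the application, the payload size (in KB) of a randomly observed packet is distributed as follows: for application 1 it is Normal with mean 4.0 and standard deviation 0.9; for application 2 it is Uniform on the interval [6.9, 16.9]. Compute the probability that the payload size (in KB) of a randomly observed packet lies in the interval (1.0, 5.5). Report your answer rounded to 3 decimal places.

0.390

Conditional on each application, P(1.0 < X < 5.5): 1: 0.951781; 2: 0.
By total probability, P(1.0 < X < 5.5) = 0.41·0.951781 + 0.59·0 = 0.39023.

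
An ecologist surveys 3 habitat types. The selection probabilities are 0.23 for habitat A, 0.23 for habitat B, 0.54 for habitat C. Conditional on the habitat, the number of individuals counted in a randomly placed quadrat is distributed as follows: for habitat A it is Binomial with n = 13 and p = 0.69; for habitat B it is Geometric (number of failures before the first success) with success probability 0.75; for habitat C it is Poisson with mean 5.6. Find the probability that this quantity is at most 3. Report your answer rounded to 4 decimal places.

Conditional on each habitat, P(X ≤ 3): A: 0.000871736; B: 0.996094; C: 0.190622.
By total probability, P(X ≤ 3) = 0.23·0.000871736 + 0.23·0.996094 + 0.54·0.190622 = 0.332238.

0.3322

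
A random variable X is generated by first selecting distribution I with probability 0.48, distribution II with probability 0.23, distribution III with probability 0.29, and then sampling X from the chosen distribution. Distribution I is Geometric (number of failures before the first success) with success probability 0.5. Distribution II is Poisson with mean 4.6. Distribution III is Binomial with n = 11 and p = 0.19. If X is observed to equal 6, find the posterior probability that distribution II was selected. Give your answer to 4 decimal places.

0.8365

Likelihoods P(X=6 | ·): I: 0.0078125; II: 0.13227; III: 0.00757859.
Posterior ∝ prior × likelihood. Numerator for II: 0.23·0.13227 = 0.030422.
Normalizing constant: 0.48·0.0078125 + 0.23·0.13227 + 0.29·0.00757859 = 0.0363698.
P(II | observation) = 0.030422 / 0.0363698 = 0.836463.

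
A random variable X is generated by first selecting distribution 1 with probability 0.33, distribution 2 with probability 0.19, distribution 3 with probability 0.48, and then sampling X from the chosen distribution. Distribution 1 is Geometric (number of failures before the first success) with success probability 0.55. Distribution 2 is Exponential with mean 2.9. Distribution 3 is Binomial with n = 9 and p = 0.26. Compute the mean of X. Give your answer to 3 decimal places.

1.944

Component means — 1: 0.818182; 2: 2.9; 3: 2.34.
E[X] = 0.33·0.818182 + 0.19·2.9 + 0.48·2.34 = 1.9442.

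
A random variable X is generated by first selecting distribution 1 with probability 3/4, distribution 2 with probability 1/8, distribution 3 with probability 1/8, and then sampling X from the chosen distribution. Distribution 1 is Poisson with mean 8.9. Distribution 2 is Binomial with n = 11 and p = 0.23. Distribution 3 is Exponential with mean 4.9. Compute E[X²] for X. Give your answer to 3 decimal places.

73.129

For each component E[X²] = Var + (mean)², giving 1: 88.11; 2: 8.349; 3: 48.02.
Overall E[X²] = 0.75·88.11 + 0.125·8.349 + 0.125·48.02 = 73.1286.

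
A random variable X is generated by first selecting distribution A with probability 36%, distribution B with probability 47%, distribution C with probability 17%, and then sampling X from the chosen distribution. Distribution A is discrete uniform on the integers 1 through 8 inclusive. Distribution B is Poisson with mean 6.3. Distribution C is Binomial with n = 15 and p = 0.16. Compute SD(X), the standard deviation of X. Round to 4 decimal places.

Per component, A: μ=4.5, E[X²]=25.5; B: μ=6.3, E[X²]=45.99; C: μ=2.4, E[X²]=7.776.
E[X] = 0.36·4.5 + 0.47·6.3 + 0.17·2.4 = 4.989.
E[X²] = 0.36·25.5 + 0.47·45.99 + 0.17·7.776 = 32.1172.
Var(X) = E[X²] − (E[X])² = 32.1172 − 24.8901 = 7.2271.
SD(X) = √7.2271 = 2.68833.

2.6883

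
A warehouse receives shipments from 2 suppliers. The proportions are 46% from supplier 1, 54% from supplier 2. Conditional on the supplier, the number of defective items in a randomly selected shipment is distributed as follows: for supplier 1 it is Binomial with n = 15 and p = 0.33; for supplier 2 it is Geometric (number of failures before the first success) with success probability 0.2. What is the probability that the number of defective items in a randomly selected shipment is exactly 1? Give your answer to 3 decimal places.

0.095

Conditional on each supplier, P(X = 1): 1: 0.0181825; 2: 0.16.
By total probability, P(X = 1) = 0.46·0.0181825 + 0.54·0.16 = 0.0947639.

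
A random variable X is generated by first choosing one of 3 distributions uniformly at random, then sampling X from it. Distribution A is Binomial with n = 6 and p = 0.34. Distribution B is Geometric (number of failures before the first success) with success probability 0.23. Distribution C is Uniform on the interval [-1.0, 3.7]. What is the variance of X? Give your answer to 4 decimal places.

6.6008

Per component, A: μ=2.04, E[X²]=5.508; B: μ=3.34783, E[X²]=25.7637; C: μ=1.35, E[X²]=3.66333.
E[X] = 0.333333·2.04 + 0.333333·3.34783 + 0.333333·1.35 = 2.24594.
E[X²] = 0.333333·5.508 + 0.333333·25.7637 + 0.333333·3.66333 = 11.645.
Var(X) = E[X²] − (E[X])² = 11.645 − 5.04426 = 6.60076.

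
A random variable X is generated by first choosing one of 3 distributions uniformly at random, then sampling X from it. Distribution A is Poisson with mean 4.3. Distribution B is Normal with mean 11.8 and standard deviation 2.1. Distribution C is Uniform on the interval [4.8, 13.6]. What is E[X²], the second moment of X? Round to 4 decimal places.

For each component E[X²] = Var + (mean)², giving A: 22.79; B: 143.65; C: 91.0933.
Overall E[X²] = 0.333333·22.79 + 0.333333·143.65 + 0.333333·91.0933 = 85.8444.

85.8444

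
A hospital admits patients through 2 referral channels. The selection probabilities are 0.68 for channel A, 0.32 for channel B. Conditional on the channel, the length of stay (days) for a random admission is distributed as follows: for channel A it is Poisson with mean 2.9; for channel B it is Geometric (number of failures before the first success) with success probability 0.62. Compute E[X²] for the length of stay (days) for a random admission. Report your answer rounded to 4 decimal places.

8.1273

For each component E[X²] = Var + (mean)², giving A: 11.31; B: 1.3642.
Overall E[X²] = 0.68·11.31 + 0.32·1.3642 = 8.12735.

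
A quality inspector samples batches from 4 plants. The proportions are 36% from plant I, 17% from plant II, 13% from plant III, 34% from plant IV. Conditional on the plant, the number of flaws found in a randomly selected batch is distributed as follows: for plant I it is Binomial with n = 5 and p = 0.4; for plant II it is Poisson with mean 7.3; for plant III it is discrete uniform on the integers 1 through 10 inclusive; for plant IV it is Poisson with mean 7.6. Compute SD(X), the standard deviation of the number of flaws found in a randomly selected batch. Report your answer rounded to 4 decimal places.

Per component, I: μ=2, E[X²]=5.2; II: μ=7.3, E[X²]=60.59; III: μ=5.5, E[X²]=38.5; IV: μ=7.6, E[X²]=65.36.
E[X] = 0.36·2 + 0.17·7.3 + 0.13·5.5 + 0.34·7.6 = 5.26.
E[X²] = 0.36·5.2 + 0.17·60.59 + 0.13·38.5 + 0.34·65.36 = 39.3997.
Var(X) = E[X²] − (E[X])² = 39.3997 − 27.6676 = 11.7321.
SD(X) = √11.7321 = 3.42522.

3.4252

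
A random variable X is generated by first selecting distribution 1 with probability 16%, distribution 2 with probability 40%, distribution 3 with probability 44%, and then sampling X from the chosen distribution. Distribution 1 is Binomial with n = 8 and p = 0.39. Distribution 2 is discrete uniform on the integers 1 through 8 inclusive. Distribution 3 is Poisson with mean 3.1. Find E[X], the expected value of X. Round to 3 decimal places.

Component means — 1: 3.12; 2: 4.5; 3: 3.1.
E[X] = 0.16·3.12 + 0.4·4.5 + 0.44·3.1 = 3.6632.

3.663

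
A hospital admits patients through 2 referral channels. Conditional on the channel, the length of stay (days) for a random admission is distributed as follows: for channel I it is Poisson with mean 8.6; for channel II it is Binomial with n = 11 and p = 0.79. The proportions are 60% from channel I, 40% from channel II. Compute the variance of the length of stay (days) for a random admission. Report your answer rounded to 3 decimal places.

Per component, I: μ=8.6, E[X²]=82.56; II: μ=8.69, E[X²]=77.341.
E[X] = 0.6·8.6 + 0.4·8.69 = 8.636.
E[X²] = 0.6·82.56 + 0.4·77.341 = 80.4724.
Var(X) = E[X²] − (E[X])² = 80.4724 − 74.5805 = 5.8919.

5.892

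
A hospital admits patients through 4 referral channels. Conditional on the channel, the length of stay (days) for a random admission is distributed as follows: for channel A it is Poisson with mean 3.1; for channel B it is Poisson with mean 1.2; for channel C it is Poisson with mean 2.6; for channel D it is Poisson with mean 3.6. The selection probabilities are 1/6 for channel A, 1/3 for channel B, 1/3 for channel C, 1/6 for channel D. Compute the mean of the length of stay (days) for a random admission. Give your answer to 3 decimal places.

2.383

Component means — A: 3.1; B: 1.2; C: 2.6; D: 3.6.
E[X] = 0.166667·3.1 + 0.333333·1.2 + 0.333333·2.6 + 0.166667·3.6 = 2.38333.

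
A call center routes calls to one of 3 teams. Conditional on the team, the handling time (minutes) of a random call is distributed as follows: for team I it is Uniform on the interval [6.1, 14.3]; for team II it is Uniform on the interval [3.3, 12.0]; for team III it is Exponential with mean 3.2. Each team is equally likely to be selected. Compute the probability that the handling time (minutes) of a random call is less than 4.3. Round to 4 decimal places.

Conditional on each team, P(X < 4.3): I: 0; II: 0.114943; III: 0.739134.
By total probability, P(X < 4.3) = 0.333333·0 + 0.333333·0.114943 + 0.333333·0.739134 = 0.284692.

0.2847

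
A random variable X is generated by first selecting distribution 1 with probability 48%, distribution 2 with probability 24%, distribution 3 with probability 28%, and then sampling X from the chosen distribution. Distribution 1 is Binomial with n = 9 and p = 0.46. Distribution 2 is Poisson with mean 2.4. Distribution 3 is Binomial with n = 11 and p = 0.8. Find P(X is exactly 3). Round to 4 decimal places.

Conditional on each component, P(X = 3): 1: 0.202729; 2: 0.209014; 3: 0.000216269.
By total probability, P(X = 3) = 0.48·0.202729 + 0.24·0.209014 + 0.28·0.000216269 = 0.147534.

0.1475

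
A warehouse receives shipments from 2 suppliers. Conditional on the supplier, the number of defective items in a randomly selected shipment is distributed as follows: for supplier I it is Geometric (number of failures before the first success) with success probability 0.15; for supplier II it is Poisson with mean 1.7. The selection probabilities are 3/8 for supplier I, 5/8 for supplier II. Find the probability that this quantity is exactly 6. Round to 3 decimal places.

0.025

Conditional on each supplier, P(X = 6): I: 0.0565724; II: 0.00612436.
By total probability, P(X = 6) = 0.375·0.0565724 + 0.625·0.00612436 = 0.0250424.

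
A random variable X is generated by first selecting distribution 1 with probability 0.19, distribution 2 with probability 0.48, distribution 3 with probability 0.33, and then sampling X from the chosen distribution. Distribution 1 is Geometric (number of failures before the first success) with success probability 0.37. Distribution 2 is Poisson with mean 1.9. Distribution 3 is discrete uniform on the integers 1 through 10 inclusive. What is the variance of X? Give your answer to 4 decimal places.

Per component, 1: μ=1.7027, E[X²]=7.5011; 2: μ=1.9, E[X²]=5.51; 3: μ=5.5, E[X²]=38.5.
E[X] = 0.19·1.7027 + 0.48·1.9 + 0.33·5.5 = 3.05051.
E[X²] = 0.19·7.5011 + 0.48·5.51 + 0.33·38.5 = 16.775.
Var(X) = E[X²] − (E[X])² = 16.775 − 9.30563 = 7.46938.

7.4694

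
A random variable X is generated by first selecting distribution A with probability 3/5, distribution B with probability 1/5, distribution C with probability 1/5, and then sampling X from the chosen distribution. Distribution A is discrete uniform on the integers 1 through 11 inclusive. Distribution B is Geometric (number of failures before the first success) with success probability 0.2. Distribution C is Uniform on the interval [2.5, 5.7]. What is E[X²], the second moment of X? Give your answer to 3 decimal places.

38.333

For each component E[X²] = Var + (mean)², giving A: 46; B: 36; C: 17.6633.
Overall E[X²] = 0.6·46 + 0.2·36 + 0.2·17.6633 = 38.3327.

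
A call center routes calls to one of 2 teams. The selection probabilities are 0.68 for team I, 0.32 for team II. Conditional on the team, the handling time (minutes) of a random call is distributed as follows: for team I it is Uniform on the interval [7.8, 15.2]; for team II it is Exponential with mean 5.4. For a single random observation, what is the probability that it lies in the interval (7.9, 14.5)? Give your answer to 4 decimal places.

Conditional on each team, P(7.9 < X < 14.5): I: 0.891892; II: 0.163341.
By total probability, P(7.9 < X < 14.5) = 0.68·0.891892 + 0.32·0.163341 = 0.658755.

0.6588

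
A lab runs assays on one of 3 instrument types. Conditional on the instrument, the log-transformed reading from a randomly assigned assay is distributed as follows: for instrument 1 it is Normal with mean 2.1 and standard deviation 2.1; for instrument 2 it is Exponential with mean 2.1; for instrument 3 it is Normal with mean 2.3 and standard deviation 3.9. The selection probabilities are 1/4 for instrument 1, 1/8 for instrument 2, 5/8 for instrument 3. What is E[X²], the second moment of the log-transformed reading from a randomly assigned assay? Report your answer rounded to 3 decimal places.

For each component E[X²] = Var + (mean)², giving 1: 8.82; 2: 8.82; 3: 20.5.
Overall E[X²] = 0.25·8.82 + 0.125·8.82 + 0.625·20.5 = 16.12.

16.120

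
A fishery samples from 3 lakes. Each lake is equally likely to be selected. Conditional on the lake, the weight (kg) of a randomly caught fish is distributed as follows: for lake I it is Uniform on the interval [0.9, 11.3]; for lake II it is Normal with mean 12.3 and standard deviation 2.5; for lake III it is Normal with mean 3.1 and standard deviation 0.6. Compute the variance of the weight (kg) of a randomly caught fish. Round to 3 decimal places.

Per component, I: μ=6.1, E[X²]=46.2233; II: μ=12.3, E[X²]=157.54; III: μ=3.1, E[X²]=9.97.
E[X] = 0.333333·6.1 + 0.333333·12.3 + 0.333333·3.1 = 7.16667.
E[X²] = 0.333333·46.2233 + 0.333333·157.54 + 0.333333·9.97 = 71.2444.
Var(X) = E[X²] − (E[X])² = 71.2444 − 51.3611 = 19.8833.

19.883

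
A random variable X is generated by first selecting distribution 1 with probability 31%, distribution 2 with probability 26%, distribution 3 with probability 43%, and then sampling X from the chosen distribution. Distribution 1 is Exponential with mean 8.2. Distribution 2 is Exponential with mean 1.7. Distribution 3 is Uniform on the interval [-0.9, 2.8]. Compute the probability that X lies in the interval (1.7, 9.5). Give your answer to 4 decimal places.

Conditional on each component, P(1.7 < X < 9.5): 1: 0.498817; 2: 0.364138; 3: 0.297297.
By total probability, P(1.7 < X < 9.5) = 0.31·0.498817 + 0.26·0.364138 + 0.43·0.297297 = 0.377147.

0.3771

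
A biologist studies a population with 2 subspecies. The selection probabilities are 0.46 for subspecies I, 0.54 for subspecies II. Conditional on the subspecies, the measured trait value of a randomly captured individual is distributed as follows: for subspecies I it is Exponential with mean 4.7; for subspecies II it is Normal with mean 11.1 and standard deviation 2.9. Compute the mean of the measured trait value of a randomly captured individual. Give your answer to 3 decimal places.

8.156

Component means — I: 4.7; II: 11.1.
E[X] = 0.46·4.7 + 0.54·11.1 = 8.156.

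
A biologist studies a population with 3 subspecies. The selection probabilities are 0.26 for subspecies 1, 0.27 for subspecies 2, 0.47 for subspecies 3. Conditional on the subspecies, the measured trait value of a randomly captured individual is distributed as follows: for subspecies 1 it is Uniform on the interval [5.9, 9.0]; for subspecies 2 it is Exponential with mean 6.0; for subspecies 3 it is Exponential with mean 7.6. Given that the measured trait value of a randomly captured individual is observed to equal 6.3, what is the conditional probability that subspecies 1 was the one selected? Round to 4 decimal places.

Likelihoods f(6.3 | ·): 1: 0.322581; 2: 0.058323; 3: 0.0574353.
Posterior ∝ prior × likelihood. Numerator for 1: 0.26·0.322581 = 0.083871.
Normalizing constant: 0.26·0.322581 + 0.27·0.058323 + 0.47·0.0574353 = 0.126613.
P(1 | observation) = 0.083871 / 0.126613 = 0.662421.

0.6624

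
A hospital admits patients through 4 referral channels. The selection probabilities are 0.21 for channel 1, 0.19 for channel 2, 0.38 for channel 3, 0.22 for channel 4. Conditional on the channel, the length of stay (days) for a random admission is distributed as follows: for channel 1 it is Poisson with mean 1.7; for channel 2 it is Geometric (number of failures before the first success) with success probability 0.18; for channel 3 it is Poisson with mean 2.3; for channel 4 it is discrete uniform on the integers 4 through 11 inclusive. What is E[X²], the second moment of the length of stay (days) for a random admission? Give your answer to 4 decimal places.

26.1298

For each component E[X²] = Var + (mean)², giving 1: 4.59; 2: 46.0617; 3: 7.59; 4: 61.5.
Overall E[X²] = 0.21·4.59 + 0.19·46.0617 + 0.38·7.59 + 0.22·61.5 = 26.1298.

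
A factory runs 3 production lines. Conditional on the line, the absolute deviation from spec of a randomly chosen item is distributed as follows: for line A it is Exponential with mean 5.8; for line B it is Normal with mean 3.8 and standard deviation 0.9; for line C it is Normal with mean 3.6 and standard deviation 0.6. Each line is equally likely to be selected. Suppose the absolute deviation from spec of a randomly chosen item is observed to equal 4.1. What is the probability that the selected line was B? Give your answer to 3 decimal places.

0.430

Likelihoods f(4.1 | ·): A: 0.0850297; B: 0.419315; C: 0.469853.
Posterior ∝ prior × likelihood. Numerator for B: 0.333333·0.419315 = 0.139772.
Normalizing constant: 0.333333·0.0850297 + 0.333333·0.419315 + 0.333333·0.469853 = 0.324733.
P(B | observation) = 0.139772 / 0.324733 = 0.430421.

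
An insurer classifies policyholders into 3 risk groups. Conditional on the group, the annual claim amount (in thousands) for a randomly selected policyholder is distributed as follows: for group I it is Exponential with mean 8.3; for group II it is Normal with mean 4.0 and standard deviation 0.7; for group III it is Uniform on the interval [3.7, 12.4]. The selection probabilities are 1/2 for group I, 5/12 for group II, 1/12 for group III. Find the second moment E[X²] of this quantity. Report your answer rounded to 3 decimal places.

For each component E[X²] = Var + (mean)², giving I: 137.78; II: 16.49; III: 71.11.
Overall E[X²] = 0.5·137.78 + 0.416667·16.49 + 0.0833333·71.11 = 81.6867.

81.687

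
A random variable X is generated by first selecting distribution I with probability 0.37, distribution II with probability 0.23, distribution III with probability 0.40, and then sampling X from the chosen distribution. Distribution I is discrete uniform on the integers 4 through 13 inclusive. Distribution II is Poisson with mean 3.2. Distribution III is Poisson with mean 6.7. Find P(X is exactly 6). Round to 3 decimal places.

0.113

Conditional on each component, P(X = 6): I: 0.1; II: 0.060789; III: 0.154648.
By total probability, P(X = 6) = 0.37·0.1 + 0.23·0.060789 + 0.4·0.154648 = 0.112841.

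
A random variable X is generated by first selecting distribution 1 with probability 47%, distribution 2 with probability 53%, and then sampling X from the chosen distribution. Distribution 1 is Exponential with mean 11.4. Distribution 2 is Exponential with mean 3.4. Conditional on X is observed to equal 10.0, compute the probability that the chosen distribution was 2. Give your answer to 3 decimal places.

0.324

Likelihoods f(10.0 | ·): 1: 0.0364867; 2: 0.0155305.
Posterior ∝ prior × likelihood. Numerator for 2: 0.53·0.0155305 = 0.00823114.
Normalizing constant: 0.47·0.0364867 + 0.53·0.0155305 = 0.0253799.
P(2 | observation) = 0.00823114 / 0.0253799 = 0.324317.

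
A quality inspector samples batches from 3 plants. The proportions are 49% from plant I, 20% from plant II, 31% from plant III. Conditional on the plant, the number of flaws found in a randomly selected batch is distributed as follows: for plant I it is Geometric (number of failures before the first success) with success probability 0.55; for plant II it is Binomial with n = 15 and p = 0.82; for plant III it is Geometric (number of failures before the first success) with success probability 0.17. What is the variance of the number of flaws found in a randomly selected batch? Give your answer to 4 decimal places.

28.9147

Per component, I: μ=0.818182, E[X²]=2.15702; II: μ=12.3, E[X²]=153.504; III: μ=4.88235, E[X²]=52.5571.
E[X] = 0.49·0.818182 + 0.2·12.3 + 0.31·4.88235 = 4.37444.
E[X²] = 0.49·2.15702 + 0.2·153.504 + 0.31·52.5571 = 48.0504.
Var(X) = E[X²] − (E[X])² = 48.0504 − 19.1357 = 28.9147.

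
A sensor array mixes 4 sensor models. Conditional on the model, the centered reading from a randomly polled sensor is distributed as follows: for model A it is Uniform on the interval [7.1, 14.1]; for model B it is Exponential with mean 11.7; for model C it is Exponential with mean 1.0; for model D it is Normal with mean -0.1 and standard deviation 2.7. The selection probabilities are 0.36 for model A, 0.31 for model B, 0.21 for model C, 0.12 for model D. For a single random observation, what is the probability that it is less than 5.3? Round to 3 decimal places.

0.439

Conditional on each model, P(X < 5.3): A: 0; B: 0.364276; C: 0.995008; D: 0.97725.
By total probability, P(X < 5.3) = 0.36·0 + 0.31·0.364276 + 0.21·0.995008 + 0.12·0.97725 = 0.439147.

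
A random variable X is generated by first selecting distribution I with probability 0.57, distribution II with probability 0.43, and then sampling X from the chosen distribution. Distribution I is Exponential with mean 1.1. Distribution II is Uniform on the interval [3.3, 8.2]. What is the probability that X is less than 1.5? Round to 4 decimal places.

Conditional on each component, P(X < 1.5): I: 0.744271; II: 0.
By total probability, P(X < 1.5) = 0.57·0.744271 + 0.43·0 = 0.424234.

0.4242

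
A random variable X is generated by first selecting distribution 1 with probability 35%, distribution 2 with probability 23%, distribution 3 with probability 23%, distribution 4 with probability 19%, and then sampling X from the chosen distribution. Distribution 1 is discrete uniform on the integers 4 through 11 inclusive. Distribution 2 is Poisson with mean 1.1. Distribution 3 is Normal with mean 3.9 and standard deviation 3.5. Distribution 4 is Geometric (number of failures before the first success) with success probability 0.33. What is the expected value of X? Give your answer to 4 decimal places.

Component means — 1: 7.5; 2: 1.1; 3: 3.9; 4: 2.0303.
E[X] = 0.35·7.5 + 0.23·1.1 + 0.23·3.9 + 0.19·2.0303 = 4.16076.

4.1608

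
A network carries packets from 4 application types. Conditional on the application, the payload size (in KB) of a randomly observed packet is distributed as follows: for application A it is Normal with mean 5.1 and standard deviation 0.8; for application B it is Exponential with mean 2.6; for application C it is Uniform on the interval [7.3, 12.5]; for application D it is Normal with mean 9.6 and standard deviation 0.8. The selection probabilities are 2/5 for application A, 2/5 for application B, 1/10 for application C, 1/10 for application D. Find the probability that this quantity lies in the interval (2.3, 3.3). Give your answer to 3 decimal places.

Conditional on each application, P(2.3 < X < 3.3): A: 0.0119918; B: 0.131825; C: 0; D: 1.72085e-15.
By total probability, P(2.3 < X < 3.3) = 0.4·0.0119918 + 0.4·0.131825 + 0.1·0 + 0.1·1.72085e-15 = 0.0575268.

0.058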